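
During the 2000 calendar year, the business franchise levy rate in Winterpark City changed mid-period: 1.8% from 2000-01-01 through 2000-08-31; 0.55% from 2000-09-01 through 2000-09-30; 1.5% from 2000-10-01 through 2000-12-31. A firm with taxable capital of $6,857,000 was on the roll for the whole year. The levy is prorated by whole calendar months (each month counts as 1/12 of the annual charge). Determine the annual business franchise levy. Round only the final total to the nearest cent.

$111,140.54

2000-01-01 to 2000-08-31: 8 months at 1.8% → $6,857,000 × 1.8% × 8/12 = $82,284.0000
2000-09-01 to 2000-09-30: 1 month at 0.55% → $6,857,000 × 0.55% × 1/12 = $3,142.7917
2000-10-01 to 2000-12-31: 3 months at 1.5% → $6,857,000 × 1.5% × 3/12 = $25,713.7500
Total = $111,140.5417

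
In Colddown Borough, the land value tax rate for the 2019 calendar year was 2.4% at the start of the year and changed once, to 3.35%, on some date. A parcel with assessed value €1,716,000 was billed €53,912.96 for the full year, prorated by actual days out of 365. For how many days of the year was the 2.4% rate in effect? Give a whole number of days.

Let d = days at the first rate; then 365 − d days at the second rate.
€1,716,000 × [2.4%·d + 3.35%·(365−d)] / 365 = €53,912.96
Solving gives d = 80, so the new rate took effect on March 22, 2019.

80 days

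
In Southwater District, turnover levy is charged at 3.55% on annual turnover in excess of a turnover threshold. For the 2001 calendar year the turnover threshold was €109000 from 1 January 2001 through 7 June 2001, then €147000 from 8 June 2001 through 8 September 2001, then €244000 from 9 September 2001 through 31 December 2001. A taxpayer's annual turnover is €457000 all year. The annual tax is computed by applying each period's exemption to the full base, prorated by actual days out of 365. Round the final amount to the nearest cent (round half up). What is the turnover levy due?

€10513.45

1 January – 7 June 2001: 158 days, exemption €109000 → (€457000 − €109000) × 3.55% × 158/365 = €5347.7589
8 June – 8 September 2001: 93 days, exemption €147000 → (€457000 − €147000) × 3.55% × 93/365 = €2804.0137
9 September – 31 December 2001: 114 days, exemption €244000 → (€457000 − €244000) × 3.55% × 114/365 = €2361.6740
Total = €10513.4466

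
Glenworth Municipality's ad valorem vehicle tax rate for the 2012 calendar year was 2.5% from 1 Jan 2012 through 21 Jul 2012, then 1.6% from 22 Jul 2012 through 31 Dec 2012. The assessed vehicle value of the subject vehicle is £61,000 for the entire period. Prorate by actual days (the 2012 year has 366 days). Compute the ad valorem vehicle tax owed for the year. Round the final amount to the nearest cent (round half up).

1 Jan – 21 Jul 2012: 203 days at 2.5% → £61,000 × 2.5% × 203/366 = £845.8333
22 Jul – 31 Dec 2012: 163 days at 1.6% → £61,000 × 1.6% × 163/366 = £434.6667
Total = £1,280.5000

£1,280.50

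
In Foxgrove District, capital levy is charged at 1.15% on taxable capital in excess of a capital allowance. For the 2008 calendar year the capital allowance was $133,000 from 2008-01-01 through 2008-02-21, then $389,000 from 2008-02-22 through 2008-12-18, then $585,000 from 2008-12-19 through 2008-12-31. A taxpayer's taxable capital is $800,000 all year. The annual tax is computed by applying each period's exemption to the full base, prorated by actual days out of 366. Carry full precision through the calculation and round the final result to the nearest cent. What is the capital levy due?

$5,064.71

2008-01-01 to 2008-02-21: 52 days, exemption $133,000 → ($800,000 − $133,000) × 1.15% × 52/366 = $1,089.7978
2008-02-22 to 2008-12-18: 301 days, exemption $389,000 → ($800,000 − $389,000) × 1.15% × 301/366 = $3,887.0943
2008-12-19 to 2008-12-31: 13 days, exemption $585,000 → ($800,000 − $585,000) × 1.15% × 13/366 = $87.8210
Total = $5,064.7131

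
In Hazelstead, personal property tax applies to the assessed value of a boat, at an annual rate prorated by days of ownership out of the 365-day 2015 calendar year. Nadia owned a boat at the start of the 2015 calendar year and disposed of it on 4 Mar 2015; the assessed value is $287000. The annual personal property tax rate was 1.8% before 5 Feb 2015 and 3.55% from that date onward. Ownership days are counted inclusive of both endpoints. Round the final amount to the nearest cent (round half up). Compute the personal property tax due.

$1276.95

1 Jan – 4 Feb 2015: 35 days at 1.8% → $287000 × 1.8% × 35/365 = $495.3699
5 Feb – 4 Mar 2015: 28 days at 3.55% → $287000 × 3.55% × 28/365 = $781.5836
Total = $1276.9534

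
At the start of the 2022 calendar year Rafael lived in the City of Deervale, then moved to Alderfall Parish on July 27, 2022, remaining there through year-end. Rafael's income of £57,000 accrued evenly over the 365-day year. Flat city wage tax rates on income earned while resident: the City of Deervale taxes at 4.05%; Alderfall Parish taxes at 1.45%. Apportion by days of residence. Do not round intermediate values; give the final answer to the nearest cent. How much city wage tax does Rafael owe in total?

£1,666.98

The City of Deervale, January 1 – July 26, 2022: 207 days → £57,000 × 4.05% × 207/365 = £1,309.2041
Alderfall Parish, July 27 – December 31, 2022: 158 days → £57,000 × 1.45% × 158/365 = £357.7726
Total = £1,666.9767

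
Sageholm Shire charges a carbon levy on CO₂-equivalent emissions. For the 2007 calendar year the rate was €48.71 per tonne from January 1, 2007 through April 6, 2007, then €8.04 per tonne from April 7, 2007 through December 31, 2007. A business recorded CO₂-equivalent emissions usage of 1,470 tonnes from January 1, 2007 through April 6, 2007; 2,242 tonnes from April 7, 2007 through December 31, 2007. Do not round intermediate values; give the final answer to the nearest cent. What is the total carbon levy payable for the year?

January 1 – April 6, 2007: 1,470 tonnes at €48.71/tonne → €71,603.70
April 7 – December 31, 2007: 2,242 tonnes at €8.04/tonne → €18,025.68

€89,629.38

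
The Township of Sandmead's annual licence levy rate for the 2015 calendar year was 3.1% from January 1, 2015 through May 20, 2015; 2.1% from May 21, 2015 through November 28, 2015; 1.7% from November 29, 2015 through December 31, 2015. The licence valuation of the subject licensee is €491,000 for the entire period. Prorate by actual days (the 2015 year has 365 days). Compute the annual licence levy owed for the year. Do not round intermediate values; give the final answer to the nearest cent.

January 1 – May 20, 2015: 140 days at 3.1% → €491,000 × 3.1% × 140/365 = €5,838.1918
May 21 – November 28, 2015: 192 days at 2.1% → €491,000 × 2.1% × 192/365 = €5,423.8685
November 29 – December 31, 2015: 33 days at 1.7% → €491,000 × 1.7% × 33/365 = €754.6603
Total = €12,016.7205

€12,016.72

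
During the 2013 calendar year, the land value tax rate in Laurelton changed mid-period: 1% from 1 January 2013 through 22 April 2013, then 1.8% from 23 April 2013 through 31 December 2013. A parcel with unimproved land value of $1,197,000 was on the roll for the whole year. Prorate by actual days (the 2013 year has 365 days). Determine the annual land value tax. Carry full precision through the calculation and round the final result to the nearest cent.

$18,607.61

1 January – 22 April 2013: 112 days at 1% → $1,197,000 × 1% × 112/365 = $3,672.9863
23 April – 31 December 2013: 253 days at 1.8% → $1,197,000 × 1.8% × 253/365 = $14,934.6247
Total = $18,607.6110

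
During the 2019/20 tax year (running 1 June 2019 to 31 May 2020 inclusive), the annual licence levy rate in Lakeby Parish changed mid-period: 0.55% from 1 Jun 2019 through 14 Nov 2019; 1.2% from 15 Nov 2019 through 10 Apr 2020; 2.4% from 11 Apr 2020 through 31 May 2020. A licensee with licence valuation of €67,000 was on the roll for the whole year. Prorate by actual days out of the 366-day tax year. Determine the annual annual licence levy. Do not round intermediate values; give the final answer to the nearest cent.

1 Jun – 14 Nov 2019: 167 days at 0.55% → €67,000 × 0.55% × 167/366 = €168.1407
15 Nov 2019 – 10 Apr 2020: 148 days at 1.2% → €67,000 × 1.2% × 148/366 = €325.1148
11 Apr – 31 May 2020: 51 days at 2.4% → €67,000 × 2.4% × 51/366 = €224.0656
Total = €717.3210

€717.32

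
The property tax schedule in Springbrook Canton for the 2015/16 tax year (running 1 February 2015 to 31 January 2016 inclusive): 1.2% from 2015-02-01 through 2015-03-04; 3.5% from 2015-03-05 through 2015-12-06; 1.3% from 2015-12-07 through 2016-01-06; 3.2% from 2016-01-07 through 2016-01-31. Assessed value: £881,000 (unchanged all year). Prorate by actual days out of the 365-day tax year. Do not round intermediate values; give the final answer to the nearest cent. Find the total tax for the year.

2015-02-01 to 2015-03-04: 32 days at 1.2% → £881,000 × 1.2% × 32/365 = £926.8603
2015-03-05 to 2015-12-06: 277 days at 3.5% → £881,000 × 3.5% × 277/365 = £23,400.8082
2015-12-07 to 2016-01-06: 31 days at 1.3% → £881,000 × 1.3% × 31/365 = £972.7205
2016-01-07 to 2016-01-31: 25 days at 3.2% → £881,000 × 3.2% × 25/365 = £1,930.9589
Total = £27,231.3479

£27,231.35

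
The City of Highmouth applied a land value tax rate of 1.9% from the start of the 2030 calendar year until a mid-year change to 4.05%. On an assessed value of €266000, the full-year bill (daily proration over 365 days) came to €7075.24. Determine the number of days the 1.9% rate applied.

236 days

Let d = days at the first rate; then 365 − d days at the second rate.
€266000 × [1.9%·d + 4.05%·(365−d)] / 365 = €7075.24
Solving gives d = 236, so the new rate took effect on August 25, 2030.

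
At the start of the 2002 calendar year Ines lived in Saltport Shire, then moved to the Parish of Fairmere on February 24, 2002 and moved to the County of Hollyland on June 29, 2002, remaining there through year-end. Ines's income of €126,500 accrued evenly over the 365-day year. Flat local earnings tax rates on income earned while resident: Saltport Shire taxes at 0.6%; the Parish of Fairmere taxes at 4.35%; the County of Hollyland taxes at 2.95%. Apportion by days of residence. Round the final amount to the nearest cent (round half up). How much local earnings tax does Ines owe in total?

Saltport Shire, January 1 – February 23, 2002: 54 days → €126,500 × 0.6% × 54/365 = €112.2904
The Parish of Fairmere, February 24 – June 28, 2002: 125 days → €126,500 × 4.35% × 125/365 = €1,884.5034
The County of Hollyland, June 29 – December 31, 2002: 186 days → €126,500 × 2.95% × 186/365 = €1,901.6589
Total = €3,898.4527

€3,898.45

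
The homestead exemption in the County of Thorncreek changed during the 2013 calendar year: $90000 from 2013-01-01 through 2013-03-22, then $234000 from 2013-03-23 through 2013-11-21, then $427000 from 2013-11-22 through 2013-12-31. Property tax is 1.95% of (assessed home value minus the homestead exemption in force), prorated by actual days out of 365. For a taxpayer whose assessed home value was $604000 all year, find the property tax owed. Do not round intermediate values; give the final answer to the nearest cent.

2013-01-01 to 2013-03-22: 81 days, exemption $90000 → ($604000 − $90000) × 1.95% × 81/365 = $2224.2822
2013-03-23 to 2013-11-21: 244 days, exemption $234000 → ($604000 − $234000) × 1.95% × 244/365 = $4823.1781
2013-11-22 to 2013-12-31: 40 days, exemption $427000 → ($604000 − $427000) × 1.95% × 40/365 = $378.2466
Total = $7425.7068

$7425.71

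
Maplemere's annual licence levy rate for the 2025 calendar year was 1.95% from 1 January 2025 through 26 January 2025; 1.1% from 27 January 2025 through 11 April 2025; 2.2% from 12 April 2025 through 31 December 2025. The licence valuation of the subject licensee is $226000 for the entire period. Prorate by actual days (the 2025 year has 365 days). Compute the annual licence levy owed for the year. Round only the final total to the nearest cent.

1 January – 26 January 2025: 26 days at 1.95% → $226000 × 1.95% × 26/365 = $313.9233
27 January – 11 April 2025: 75 days at 1.1% → $226000 × 1.1% × 75/365 = $510.8219
12 April – 31 December 2025: 264 days at 2.2% → $226000 × 2.2% × 264/365 = $3596.1863
Total = $4420.9315

$4420.93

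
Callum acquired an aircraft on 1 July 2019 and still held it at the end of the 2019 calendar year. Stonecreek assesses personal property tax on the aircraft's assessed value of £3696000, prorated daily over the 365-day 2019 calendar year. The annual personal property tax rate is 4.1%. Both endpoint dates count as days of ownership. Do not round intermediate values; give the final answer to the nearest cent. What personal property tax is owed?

£76390.75

Days held (1 July – 31 December 2019): 184 out of 365
Tax = £3696000 × 4.1% × 184/365 = £76390.7507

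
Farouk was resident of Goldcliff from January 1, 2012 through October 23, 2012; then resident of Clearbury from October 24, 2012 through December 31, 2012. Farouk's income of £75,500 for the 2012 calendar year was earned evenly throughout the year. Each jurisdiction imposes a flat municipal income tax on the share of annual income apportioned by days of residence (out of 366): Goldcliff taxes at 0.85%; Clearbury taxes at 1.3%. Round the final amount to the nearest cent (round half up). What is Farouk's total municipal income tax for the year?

£705.80

Goldcliff, January 1 – October 23, 2012: 297 days → £75,500 × 0.85% × 297/366 = £520.7643
Clearbury, October 24 – December 31, 2012: 69 days → £75,500 × 1.3% × 69/366 = £185.0369
Total = £705.8012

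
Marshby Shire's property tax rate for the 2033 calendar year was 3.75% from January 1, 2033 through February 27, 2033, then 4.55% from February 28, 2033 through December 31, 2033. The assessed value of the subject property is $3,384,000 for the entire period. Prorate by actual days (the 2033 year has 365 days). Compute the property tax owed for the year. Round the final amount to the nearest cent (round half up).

January 1 – February 27, 2033: 58 days at 3.75% → $3,384,000 × 3.75% × 58/365 = $20,164.9315
February 28 – December 31, 2033: 307 days at 4.55% → $3,384,000 × 4.55% × 307/365 = $129,505.2164
Total = $149,670.1479

$149,670.15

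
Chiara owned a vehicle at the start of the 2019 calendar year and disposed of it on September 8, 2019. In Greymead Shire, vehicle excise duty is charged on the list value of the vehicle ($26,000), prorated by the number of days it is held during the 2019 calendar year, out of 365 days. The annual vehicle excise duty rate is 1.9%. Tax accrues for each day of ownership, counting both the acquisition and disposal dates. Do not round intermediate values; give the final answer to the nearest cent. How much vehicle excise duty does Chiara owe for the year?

Days held (January 1 – September 8, 2019): 251 out of 365
Tax = $26,000 × 1.9% × 251/365 = $339.7096

$339.71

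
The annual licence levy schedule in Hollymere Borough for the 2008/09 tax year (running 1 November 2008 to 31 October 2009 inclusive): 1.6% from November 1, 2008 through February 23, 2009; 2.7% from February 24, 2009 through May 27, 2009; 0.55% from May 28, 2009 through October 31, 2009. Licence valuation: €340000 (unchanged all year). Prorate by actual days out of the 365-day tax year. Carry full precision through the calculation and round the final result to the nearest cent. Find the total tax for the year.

November 1, 2008 – February 23, 2009: 115 days at 1.6% → €340000 × 1.6% × 115/365 = €1713.9726
February 24 – May 27, 2009: 93 days at 2.7% → €340000 × 2.7% × 93/365 = €2339.0137
May 28 – October 31, 2009: 157 days at 0.55% → €340000 × 0.55% × 157/365 = €804.3562
Total = €4857.3425

€4857.34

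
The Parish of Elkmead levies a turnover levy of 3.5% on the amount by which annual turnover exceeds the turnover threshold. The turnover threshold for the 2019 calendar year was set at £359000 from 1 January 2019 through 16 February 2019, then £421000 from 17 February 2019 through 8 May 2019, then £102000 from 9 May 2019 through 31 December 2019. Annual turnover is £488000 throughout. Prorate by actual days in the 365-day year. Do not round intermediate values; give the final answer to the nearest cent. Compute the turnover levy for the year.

1 January – 16 February 2019: 47 days, exemption £359000 → (£488000 − £359000) × 3.5% × 47/365 = £581.3836
17 February – 8 May 2019: 81 days, exemption £421000 → (£488000 − £421000) × 3.5% × 81/365 = £520.3973
9 May – 31 December 2019: 237 days, exemption £102000 → (£488000 − £102000) × 3.5% × 237/365 = £8772.2466
Total = £9874.0274

£9874.03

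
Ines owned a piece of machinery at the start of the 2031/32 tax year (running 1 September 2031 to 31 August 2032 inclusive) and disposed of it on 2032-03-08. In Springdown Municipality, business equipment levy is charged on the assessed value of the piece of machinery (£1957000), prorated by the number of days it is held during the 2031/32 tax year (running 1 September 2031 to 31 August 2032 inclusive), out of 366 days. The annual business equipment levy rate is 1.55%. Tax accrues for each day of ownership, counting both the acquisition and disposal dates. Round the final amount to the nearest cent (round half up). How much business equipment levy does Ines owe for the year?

£15746.90

Days held (2031-09-01 to 2032-03-08): 190 out of 366
Tax = £1957000 × 1.55% × 190/366 = £15746.8989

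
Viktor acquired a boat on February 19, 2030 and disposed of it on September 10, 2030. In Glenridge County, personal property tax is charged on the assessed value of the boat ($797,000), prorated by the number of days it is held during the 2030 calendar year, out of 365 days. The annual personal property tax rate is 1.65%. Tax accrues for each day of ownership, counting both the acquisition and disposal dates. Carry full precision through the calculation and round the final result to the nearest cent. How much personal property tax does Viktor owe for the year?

Days held (February 19 – September 10, 2030): 204 out of 365
Tax = $797,000 × 1.65% × 204/365 = $7,349.8685

$7,349.87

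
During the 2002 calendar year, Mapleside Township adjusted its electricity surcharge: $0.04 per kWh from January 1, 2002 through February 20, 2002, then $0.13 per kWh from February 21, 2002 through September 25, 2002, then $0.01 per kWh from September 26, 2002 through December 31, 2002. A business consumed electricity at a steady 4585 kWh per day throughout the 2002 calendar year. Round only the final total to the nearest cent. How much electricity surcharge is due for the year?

$143143.70

January 1 – February 20, 2002: 51 days × 4585 kWh/day = 233,835 kWh at $0.04/kWh → $9353.40
February 21 – September 25, 2002: 217 days × 4585 kWh/day = 994,945 kWh at $0.13/kWh → $129342.85
September 26 – December 31, 2002: 97 days × 4585 kWh/day = 444,745 kWh at $0.01/kWh → $4447.45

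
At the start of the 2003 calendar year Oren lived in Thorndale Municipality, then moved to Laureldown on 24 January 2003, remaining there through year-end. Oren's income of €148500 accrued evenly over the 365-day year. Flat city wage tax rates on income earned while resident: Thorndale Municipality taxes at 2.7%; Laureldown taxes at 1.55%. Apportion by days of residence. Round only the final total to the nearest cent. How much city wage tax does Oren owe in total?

€2409.36

Thorndale Municipality, 1 January – 23 January 2003: 23 days → €148500 × 2.7% × 23/365 = €252.6534
Laureldown, 24 January – 31 December 2003: 342 days → €148500 × 1.55% × 342/365 = €2156.7082
Total = €2409.3616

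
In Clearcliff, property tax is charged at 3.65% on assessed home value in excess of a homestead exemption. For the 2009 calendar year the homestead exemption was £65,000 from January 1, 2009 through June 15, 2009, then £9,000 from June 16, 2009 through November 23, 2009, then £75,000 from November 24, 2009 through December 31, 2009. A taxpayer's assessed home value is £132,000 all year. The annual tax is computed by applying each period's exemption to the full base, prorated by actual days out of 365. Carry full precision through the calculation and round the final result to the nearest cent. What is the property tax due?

£3,309.10

January 1 – June 15, 2009: 166 days, exemption £65,000 → (£132,000 − £65,000) × 3.65% × 166/365 = £1,112.2000
June 16 – November 23, 2009: 161 days, exemption £9,000 → (£132,000 − £9,000) × 3.65% × 161/365 = £1,980.3000
November 24 – December 31, 2009: 38 days, exemption £75,000 → (£132,000 − £75,000) × 3.65% × 38/365 = £216.6000
Total = £3,309.1000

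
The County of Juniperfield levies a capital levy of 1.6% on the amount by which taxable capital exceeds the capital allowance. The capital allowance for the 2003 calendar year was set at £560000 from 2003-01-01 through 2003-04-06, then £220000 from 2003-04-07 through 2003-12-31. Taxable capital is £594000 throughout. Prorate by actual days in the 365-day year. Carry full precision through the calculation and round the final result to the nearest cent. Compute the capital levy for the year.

2003-01-01 to 2003-04-06: 96 days, exemption £560000 → (£594000 − £560000) × 1.6% × 96/365 = £143.0795
2003-04-07 to 2003-12-31: 269 days, exemption £220000 → (£594000 − £220000) × 1.6% × 269/365 = £4410.1260
Total = £4553.2055

£4553.21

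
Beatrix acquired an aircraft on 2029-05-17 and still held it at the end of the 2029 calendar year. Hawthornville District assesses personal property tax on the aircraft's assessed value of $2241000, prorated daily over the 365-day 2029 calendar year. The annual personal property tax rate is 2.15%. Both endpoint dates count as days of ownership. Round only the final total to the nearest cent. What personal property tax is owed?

Days held (2029-05-17 to 2029-12-31): 229 out of 365
Tax = $2241000 × 2.15% × 229/365 = $30228.9411

$30228.94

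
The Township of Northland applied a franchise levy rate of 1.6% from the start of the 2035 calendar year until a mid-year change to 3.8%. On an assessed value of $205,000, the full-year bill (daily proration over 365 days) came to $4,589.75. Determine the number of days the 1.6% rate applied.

Let d = days at the first rate; then 365 − d days at the second rate.
$205,000 × [1.6%·d + 3.8%·(365−d)] / 365 = $4,589.75
Solving gives d = 259, so the new rate took effect on September 17, 2035.

259 days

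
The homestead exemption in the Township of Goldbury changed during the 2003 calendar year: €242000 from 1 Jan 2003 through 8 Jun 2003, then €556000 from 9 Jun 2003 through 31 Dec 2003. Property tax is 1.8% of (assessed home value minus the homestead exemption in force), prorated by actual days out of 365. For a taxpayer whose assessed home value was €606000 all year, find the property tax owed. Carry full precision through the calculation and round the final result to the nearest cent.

€3362.10

1 Jan – 8 Jun 2003: 159 days, exemption €242000 → (€606000 − €242000) × 1.8% × 159/365 = €2854.1589
9 Jun – 31 Dec 2003: 206 days, exemption €556000 → (€606000 − €556000) × 1.8% × 206/365 = €507.9452
Total = €3362.1041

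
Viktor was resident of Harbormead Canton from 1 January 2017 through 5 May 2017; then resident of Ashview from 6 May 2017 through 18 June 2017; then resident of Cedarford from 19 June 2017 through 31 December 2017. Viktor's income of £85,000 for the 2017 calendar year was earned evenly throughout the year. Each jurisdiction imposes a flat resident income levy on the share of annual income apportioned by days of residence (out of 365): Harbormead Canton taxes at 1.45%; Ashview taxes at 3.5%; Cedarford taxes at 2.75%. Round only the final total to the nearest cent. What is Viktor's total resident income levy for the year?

Harbormead Canton, 1 January – 5 May 2017: 125 days → £85,000 × 1.45% × 125/365 = £422.0890
Ashview, 6 May – 18 June 2017: 44 days → £85,000 × 3.5% × 44/365 = £358.6301
Cedarford, 19 June – 31 December 2017: 196 days → £85,000 × 2.75% × 196/365 = £1,255.2055
Total = £2,035.9247

£2,035.92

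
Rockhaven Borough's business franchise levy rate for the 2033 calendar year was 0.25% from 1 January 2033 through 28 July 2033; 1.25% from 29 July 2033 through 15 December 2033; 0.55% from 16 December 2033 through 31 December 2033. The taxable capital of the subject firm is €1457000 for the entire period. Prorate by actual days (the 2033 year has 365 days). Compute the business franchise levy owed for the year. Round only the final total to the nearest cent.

€9422.60

1 January – 28 July 2033: 209 days at 0.25% → €1457000 × 0.25% × 209/365 = €2085.7055
29 July – 15 December 2033: 140 days at 1.25% → €1457000 × 1.25% × 140/365 = €6985.6164
16 December – 31 December 2033: 16 days at 0.55% → €1457000 × 0.55% × 16/365 = €351.2767
Total = €9422.5986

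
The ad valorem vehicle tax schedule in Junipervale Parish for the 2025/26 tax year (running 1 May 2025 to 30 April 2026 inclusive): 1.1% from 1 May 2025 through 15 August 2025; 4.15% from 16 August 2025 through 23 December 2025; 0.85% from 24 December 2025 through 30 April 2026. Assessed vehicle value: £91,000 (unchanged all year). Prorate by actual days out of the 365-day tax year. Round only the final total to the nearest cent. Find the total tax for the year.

£1,909.75

1 May – 15 August 2025: 107 days at 1.1% → £91,000 × 1.1% × 107/365 = £293.4438
16 August – 23 December 2025: 130 days at 4.15% → £91,000 × 4.15% × 130/365 = £1,345.0548
24 December 2025 – 30 April 2026: 128 days at 0.85% → £91,000 × 0.85% × 128/365 = £271.2548
Total = £1,909.7534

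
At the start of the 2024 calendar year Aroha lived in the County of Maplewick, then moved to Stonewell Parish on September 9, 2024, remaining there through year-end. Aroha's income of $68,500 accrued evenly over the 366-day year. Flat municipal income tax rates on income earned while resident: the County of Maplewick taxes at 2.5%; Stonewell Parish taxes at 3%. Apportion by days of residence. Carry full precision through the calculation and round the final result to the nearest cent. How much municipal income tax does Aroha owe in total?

$1,819.18

The County of Maplewick, January 1 – September 8, 2024: 252 days → $68,500 × 2.5% × 252/366 = $1,179.0984
Stonewell Parish, September 9 – December 31, 2024: 114 days → $68,500 × 3% × 114/366 = $640.0820
Total = $1,819.1803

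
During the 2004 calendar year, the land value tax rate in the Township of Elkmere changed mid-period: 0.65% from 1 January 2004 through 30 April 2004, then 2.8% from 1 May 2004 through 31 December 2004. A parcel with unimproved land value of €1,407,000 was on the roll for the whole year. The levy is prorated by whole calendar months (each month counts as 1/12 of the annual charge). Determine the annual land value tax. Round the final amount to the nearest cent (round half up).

€29,312.50

1 January – 30 April 2004: 4 months at 0.65% → €1,407,000 × 0.65% × 4/12 = €3,048.5000
1 May – 31 December 2004: 8 months at 2.8% → €1,407,000 × 2.8% × 8/12 = €26,264.0000
Total = €29,312.5000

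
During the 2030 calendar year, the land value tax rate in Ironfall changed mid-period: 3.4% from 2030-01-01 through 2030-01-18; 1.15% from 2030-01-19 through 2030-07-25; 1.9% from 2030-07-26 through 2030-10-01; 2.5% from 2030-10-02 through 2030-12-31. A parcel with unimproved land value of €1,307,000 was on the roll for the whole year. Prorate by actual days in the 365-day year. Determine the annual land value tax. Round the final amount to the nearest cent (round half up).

€22,705.99

2030-01-01 to 2030-01-18: 18 days at 3.4% → €1,307,000 × 3.4% × 18/365 = €2,191.4630
2030-01-19 to 2030-07-25: 188 days at 1.15% → €1,307,000 × 1.15% × 188/365 = €7,741.7370
2030-07-26 to 2030-10-01: 68 days at 1.9% → €1,307,000 × 1.9% × 68/365 = €4,626.4219
2030-10-02 to 2030-12-31: 91 days at 2.5% → €1,307,000 × 2.5% × 91/365 = €8,146.3699
Total = €22,705.9918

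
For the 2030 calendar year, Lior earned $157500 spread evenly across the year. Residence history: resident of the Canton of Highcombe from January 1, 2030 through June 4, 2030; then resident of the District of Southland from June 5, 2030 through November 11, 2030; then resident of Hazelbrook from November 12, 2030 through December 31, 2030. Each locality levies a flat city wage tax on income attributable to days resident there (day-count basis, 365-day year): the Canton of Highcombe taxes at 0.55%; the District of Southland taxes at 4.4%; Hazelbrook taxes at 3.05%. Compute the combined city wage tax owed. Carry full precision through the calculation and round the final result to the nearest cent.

The Canton of Highcombe, January 1 – June 4, 2030: 155 days → $157500 × 0.55% × 155/365 = $367.8596
The District of Southland, June 5 – November 11, 2030: 160 days → $157500 × 4.4% × 160/365 = $3037.8082
Hazelbrook, November 12 – December 31, 2030: 50 days → $157500 × 3.05% × 50/365 = $658.0479
Total = $4063.7158

$4063.72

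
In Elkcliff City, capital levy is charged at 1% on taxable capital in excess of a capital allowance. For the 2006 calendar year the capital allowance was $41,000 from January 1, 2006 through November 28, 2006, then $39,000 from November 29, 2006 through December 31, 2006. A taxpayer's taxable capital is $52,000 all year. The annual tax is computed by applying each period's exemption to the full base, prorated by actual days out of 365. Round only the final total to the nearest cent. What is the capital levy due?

$111.81

January 1 – November 28, 2006: 332 days, exemption $41,000 → ($52,000 − $41,000) × 1% × 332/365 = $100.0548
November 29 – December 31, 2006: 33 days, exemption $39,000 → ($52,000 − $39,000) × 1% × 33/365 = $11.7534
Total = $111.8082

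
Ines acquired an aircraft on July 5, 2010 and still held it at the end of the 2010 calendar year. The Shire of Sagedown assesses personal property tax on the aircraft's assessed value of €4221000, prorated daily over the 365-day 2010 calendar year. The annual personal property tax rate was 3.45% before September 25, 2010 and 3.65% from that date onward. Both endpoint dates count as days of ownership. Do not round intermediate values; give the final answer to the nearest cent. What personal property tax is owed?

€74081.44

July 5 – September 24, 2010: 82 days at 3.45% → €4221000 × 3.45% × 82/365 = €32715.6411
September 25 – December 31, 2010: 98 days at 3.65% → €4221000 × 3.65% × 98/365 = €41365.8000
Total = €74081.4411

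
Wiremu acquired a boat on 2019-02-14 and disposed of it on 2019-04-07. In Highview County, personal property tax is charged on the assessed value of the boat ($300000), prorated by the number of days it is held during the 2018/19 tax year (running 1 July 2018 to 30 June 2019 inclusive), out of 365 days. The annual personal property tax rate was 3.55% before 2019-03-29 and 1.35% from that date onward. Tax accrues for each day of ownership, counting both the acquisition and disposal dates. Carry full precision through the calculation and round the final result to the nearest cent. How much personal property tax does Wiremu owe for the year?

$1365.62

2019-02-14 to 2019-03-28: 43 days at 3.55% → $300000 × 3.55% × 43/365 = $1254.6575
2019-03-29 to 2019-04-07: 10 days at 1.35% → $300000 × 1.35% × 10/365 = $110.9589
Total = $1365.6164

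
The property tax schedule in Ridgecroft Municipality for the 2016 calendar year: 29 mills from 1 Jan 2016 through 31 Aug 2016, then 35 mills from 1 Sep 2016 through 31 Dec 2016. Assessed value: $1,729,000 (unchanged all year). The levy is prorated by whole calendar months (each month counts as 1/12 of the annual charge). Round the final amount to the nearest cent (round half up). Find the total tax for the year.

$53,599.00

1 Jan – 31 Aug 2016: 8 months at 29 mills → $1,729,000 × 2.9% × 8/12 = $33,427.3333
1 Sep – 31 Dec 2016: 4 months at 35 mills → $1,729,000 × 3.5% × 4/12 = $20,171.6667
Total = $53,599.0000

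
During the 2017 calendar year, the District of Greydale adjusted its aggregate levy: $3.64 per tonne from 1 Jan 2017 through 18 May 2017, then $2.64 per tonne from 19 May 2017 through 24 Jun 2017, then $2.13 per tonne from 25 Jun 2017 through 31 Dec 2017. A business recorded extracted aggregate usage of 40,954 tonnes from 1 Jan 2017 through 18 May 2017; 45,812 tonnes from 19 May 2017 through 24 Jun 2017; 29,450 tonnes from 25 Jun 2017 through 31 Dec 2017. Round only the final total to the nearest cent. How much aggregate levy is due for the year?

$332744.74

1 Jan – 18 May 2017: 40,954 tonnes at $3.64/tonne → $149072.56
19 May – 24 Jun 2017: 45,812 tonnes at $2.64/tonne → $120943.68
25 Jun – 31 Dec 2017: 29,450 tonnes at $2.13/tonne → $62728.50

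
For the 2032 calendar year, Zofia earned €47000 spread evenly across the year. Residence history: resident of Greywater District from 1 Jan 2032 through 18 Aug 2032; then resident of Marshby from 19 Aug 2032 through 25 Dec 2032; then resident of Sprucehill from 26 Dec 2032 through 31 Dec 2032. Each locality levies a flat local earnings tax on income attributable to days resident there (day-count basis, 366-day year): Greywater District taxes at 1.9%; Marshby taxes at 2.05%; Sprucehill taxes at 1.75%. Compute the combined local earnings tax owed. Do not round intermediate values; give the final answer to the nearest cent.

€916.69

Greywater District, 1 Jan – 18 Aug 2032: 231 days → €47000 × 1.9% × 231/366 = €563.6148
Marshby, 19 Aug – 25 Dec 2032: 129 days → €47000 × 2.05% × 129/366 = €339.5943
Sprucehill, 26 Dec – 31 Dec 2032: 6 days → €47000 × 1.75% × 6/366 = €13.4836
Total = €916.6926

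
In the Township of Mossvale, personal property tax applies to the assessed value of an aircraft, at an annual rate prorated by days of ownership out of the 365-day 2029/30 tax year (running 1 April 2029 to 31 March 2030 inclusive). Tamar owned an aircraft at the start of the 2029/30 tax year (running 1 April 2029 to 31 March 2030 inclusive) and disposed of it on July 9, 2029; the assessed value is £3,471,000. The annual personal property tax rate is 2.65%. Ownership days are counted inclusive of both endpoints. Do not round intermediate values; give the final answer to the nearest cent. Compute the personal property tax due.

£25,200.41

Days held (April 1 – July 9, 2029): 100 out of 365
Tax = £3,471,000 × 2.65% × 100/365 = £25,200.4110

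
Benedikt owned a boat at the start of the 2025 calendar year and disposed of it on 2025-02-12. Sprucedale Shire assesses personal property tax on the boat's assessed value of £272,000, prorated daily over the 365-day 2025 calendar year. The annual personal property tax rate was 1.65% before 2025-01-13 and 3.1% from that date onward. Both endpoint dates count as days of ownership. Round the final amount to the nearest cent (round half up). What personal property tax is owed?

£863.69

2025-01-01 to 2025-01-12: 12 days at 1.65% → £272,000 × 1.65% × 12/365 = £147.5507
2025-01-13 to 2025-02-12: 31 days at 3.1% → £272,000 × 3.1% × 31/365 = £716.1425
Total = £863.6932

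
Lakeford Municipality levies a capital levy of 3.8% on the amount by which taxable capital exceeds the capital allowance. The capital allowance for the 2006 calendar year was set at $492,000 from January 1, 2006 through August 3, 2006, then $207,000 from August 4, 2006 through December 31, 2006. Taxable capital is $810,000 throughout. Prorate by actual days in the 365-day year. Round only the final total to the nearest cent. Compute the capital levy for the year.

January 1 – August 3, 2006: 215 days, exemption $492,000 → ($810,000 − $492,000) × 3.8% × 215/365 = $7,117.9726
August 4 – December 31, 2006: 150 days, exemption $207,000 → ($810,000 − $207,000) × 3.8% × 150/365 = $9,416.7123
Total = $16,534.6849

$16,534.68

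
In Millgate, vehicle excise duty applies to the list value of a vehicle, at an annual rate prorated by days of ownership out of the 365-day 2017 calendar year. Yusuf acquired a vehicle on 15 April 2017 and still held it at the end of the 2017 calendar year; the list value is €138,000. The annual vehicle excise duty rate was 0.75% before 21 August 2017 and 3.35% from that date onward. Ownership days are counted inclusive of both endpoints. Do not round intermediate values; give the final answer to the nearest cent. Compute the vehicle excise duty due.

15 April – 20 August 2017: 128 days at 0.75% → €138,000 × 0.75% × 128/365 = €362.9589
21 August – 31 December 2017: 133 days at 3.35% → €138,000 × 3.35% × 133/365 = €1,684.5452
Total = €2,047.5041

€2,047.50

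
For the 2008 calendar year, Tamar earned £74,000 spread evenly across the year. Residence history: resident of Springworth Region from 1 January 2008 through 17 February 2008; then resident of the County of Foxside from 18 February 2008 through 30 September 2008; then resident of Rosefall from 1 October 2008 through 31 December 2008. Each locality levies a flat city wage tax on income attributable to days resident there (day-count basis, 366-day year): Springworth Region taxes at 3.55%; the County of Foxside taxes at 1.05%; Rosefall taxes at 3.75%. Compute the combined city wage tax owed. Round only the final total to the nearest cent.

£1,521.85

Springworth Region, 1 January – 17 February 2008: 48 days → £74,000 × 3.55% × 48/366 = £344.5246
The County of Foxside, 18 February – 30 September 2008: 226 days → £74,000 × 1.05% × 226/366 = £479.7869
Rosefall, 1 October – 31 December 2008: 92 days → £74,000 × 3.75% × 92/366 = £697.5410
Total = £1,521.8525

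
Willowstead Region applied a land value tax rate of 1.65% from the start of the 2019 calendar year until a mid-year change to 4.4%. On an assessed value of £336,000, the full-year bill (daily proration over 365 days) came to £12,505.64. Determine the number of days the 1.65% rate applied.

Let d = days at the first rate; then 365 − d days at the second rate.
£336,000 × [1.65%·d + 4.4%·(365−d)] / 365 = £12,505.64
Solving gives d = 90, so the new rate took effect on 1 Apr 2019.

90 days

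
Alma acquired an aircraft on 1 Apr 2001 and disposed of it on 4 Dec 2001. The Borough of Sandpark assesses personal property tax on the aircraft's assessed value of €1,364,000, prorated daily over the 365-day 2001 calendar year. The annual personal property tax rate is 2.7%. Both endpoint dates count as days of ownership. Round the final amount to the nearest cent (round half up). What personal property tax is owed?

Days held (1 Apr – 4 Dec 2001): 248 out of 365
Tax = €1,364,000 × 2.7% × 248/365 = €25,022.8603

€25,022.86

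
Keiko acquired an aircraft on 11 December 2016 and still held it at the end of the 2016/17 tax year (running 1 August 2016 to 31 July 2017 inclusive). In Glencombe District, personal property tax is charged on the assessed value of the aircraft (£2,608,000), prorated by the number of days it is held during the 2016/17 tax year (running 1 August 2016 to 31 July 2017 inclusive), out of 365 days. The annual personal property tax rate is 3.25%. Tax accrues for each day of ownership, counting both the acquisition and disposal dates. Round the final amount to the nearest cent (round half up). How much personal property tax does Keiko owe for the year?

£54,107.07

Days held (11 December 2016 – 31 July 2017): 233 out of 365
Tax = £2,608,000 × 3.25% × 233/365 = £54,107.0685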